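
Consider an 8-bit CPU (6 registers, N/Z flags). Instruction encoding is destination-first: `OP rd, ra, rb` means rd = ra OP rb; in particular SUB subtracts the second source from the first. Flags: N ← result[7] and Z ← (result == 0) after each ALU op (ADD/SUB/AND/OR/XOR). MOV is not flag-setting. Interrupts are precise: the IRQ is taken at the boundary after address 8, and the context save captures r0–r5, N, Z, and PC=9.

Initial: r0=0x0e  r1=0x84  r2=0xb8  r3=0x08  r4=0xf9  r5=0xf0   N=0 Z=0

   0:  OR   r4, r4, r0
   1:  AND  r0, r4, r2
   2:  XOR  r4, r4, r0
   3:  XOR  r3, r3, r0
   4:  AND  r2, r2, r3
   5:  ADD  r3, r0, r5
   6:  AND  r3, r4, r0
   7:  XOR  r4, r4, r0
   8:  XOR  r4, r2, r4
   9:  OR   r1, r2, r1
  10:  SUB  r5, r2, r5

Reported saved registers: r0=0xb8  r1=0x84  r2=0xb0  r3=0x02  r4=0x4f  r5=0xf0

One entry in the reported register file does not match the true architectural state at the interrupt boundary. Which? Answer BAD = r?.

BAD = r3

after  0: r0=0x0e r1=0x84 r2=0xb8 r3=0x08 r4=0xff r5=0xf0  N=1 Z=0
after  1: r0=0xb8 r1=0x84 r2=0xb8 r3=0x08 r4=0xff r5=0xf0  N=1 Z=0
after  2: r0=0xb8 r1=0x84 r2=0xb8 r3=0x08 r4=0x47 r5=0xf0  N=0 Z=0
after  3: r0=0xb8 r1=0x84 r2=0xb8 r3=0xb0 r4=0x47 r5=0xf0  N=1 Z=0
after  4: r0=0xb8 r1=0x84 r2=0xb0 r3=0xb0 r4=0x47 r5=0xf0  N=1 Z=0
after  5: r0=0xb8 r1=0x84 r2=0xb0 r3=0xa8 r4=0x47 r5=0xf0  N=1 Z=0
after  6: r0=0xb8 r1=0x84 r2=0xb0 r3=0x00 r4=0x47 r5=0xf0  N=0 Z=1
after  7: r0=0xb8 r1=0x84 r2=0xb0 r3=0x00 r4=0xff r5=0xf0  N=1 Z=0
after  8: r0=0xb8 r1=0x84 r2=0xb0 r3=0x00 r4=0x4f r5=0xf0  N=0 Z=0
-- IRQ taken; context saved, return-PC = 9 --
mismatch: r3: reported 0x02 vs actual 0x00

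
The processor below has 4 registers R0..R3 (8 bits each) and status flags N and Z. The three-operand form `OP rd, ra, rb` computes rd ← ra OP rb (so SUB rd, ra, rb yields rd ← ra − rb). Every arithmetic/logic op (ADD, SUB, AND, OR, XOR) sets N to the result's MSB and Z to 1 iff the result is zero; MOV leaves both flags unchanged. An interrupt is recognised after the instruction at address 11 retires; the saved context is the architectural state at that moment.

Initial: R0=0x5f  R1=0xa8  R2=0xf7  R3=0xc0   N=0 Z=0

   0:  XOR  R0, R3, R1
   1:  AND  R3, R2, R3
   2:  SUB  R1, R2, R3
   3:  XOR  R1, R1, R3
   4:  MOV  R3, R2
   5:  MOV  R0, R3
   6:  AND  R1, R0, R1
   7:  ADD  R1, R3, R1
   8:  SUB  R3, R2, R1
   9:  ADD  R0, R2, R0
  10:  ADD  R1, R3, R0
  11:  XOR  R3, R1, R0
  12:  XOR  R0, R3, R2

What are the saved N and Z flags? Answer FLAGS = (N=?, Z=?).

FLAGS = (N=0, Z=0)

after  0: R0=0x68 R1=0xa8 R2=0xf7 R3=0xc0  N=0 Z=0
after  1: R0=0x68 R1=0xa8 R2=0xf7 R3=0xc0  N=1 Z=0
after  2: R0=0x68 R1=0x37 R2=0xf7 R3=0xc0  N=0 Z=0
after  3: R0=0x68 R1=0xf7 R2=0xf7 R3=0xc0  N=1 Z=0
after  4: R0=0x68 R1=0xf7 R2=0xf7 R3=0xf7  N=1 Z=0
after  5: R0=0xf7 R1=0xf7 R2=0xf7 R3=0xf7  N=1 Z=0
after  6: R0=0xf7 R1=0xf7 R2=0xf7 R3=0xf7  N=1 Z=0
after  7: R0=0xf7 R1=0xee R2=0xf7 R3=0xf7  N=1 Z=0
after  8: R0=0xf7 R1=0xee R2=0xf7 R3=0x09  N=0 Z=0
after  9: R0=0xee R1=0xee R2=0xf7 R3=0x09  N=1 Z=0
after 10: R0=0xee R1=0xf7 R2=0xf7 R3=0x09  N=1 Z=0
after 11: R0=0xee R1=0xf7 R2=0xf7 R3=0x19  N=0 Z=0
-- IRQ taken; context saved, return-PC = 12 --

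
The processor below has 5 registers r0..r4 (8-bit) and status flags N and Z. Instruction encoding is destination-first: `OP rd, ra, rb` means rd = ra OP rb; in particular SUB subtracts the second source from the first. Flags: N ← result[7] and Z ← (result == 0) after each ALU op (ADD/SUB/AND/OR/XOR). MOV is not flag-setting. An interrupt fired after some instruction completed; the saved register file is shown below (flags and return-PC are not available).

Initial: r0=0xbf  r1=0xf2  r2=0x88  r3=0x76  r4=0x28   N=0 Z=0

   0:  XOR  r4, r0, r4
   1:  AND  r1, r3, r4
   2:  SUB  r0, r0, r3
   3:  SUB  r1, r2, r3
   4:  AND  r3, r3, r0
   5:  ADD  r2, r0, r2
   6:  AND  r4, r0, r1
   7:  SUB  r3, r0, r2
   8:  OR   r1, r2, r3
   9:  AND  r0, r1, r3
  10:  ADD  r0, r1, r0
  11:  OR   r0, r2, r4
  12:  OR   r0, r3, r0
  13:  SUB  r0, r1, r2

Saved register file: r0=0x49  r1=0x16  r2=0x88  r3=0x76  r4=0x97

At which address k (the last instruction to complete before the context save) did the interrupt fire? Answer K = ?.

K = 2

after  0: r0=0xbf r1=0xf2 r2=0x88 r3=0x76 r4=0x97  N=1 Z=0
after  1: r0=0xbf r1=0x16 r2=0x88 r3=0x76 r4=0x97  N=0 Z=0
after  2: r0=0x49 r1=0x16 r2=0x88 r3=0x76 r4=0x97  N=0 Z=0
-- IRQ taken; context saved, return-PC = 3 --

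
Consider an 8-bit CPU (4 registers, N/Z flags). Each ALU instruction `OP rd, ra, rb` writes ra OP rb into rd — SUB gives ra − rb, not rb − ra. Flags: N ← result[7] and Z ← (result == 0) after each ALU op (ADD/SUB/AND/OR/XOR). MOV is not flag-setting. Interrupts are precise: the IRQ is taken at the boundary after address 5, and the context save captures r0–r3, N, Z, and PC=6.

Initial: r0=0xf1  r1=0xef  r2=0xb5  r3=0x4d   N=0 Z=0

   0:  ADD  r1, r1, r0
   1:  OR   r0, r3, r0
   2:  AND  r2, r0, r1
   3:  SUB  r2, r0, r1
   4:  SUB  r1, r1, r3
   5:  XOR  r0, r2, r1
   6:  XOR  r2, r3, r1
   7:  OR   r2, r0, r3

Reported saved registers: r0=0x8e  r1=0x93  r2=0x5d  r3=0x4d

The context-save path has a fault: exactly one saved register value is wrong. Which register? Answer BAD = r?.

BAD = r2

after  0: r0=0xf1 r1=0xe0 r2=0xb5 r3=0x4d  N=1 Z=0
after  1: r0=0xfd r1=0xe0 r2=0xb5 r3=0x4d  N=1 Z=0
after  2: r0=0xfd r1=0xe0 r2=0xe0 r3=0x4d  N=1 Z=0
after  3: r0=0xfd r1=0xe0 r2=0x1d r3=0x4d  N=0 Z=0
after  4: r0=0xfd r1=0x93 r2=0x1d r3=0x4d  N=1 Z=0
after  5: r0=0x8e r1=0x93 r2=0x1d r3=0x4d  N=1 Z=0
-- IRQ taken; context saved, return-PC = 6 --
mismatch: r2: reported 0x5d vs actual 0x1d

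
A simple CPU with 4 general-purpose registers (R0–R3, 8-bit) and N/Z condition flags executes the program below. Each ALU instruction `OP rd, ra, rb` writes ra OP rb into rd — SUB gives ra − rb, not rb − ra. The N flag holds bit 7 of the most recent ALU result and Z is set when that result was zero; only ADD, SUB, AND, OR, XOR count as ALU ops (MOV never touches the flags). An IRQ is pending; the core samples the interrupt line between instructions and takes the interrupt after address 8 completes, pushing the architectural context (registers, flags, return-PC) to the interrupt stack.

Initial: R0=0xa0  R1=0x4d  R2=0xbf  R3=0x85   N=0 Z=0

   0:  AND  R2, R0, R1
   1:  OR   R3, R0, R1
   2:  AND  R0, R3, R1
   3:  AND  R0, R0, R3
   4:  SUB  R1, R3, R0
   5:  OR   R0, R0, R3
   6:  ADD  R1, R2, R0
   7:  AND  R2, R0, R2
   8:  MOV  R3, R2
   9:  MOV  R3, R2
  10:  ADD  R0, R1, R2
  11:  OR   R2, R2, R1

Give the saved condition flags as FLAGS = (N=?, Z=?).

after  0: R0=0xa0 R1=0x4d R2=0x00 R3=0x85  N=0 Z=1
after  1: R0=0xa0 R1=0x4d R2=0x00 R3=0xed  N=1 Z=0
after  2: R0=0x4d R1=0x4d R2=0x00 R3=0xed  N=0 Z=0
after  3: R0=0x4d R1=0x4d R2=0x00 R3=0xed  N=0 Z=0
after  4: R0=0x4d R1=0xa0 R2=0x00 R3=0xed  N=1 Z=0
after  5: R0=0xed R1=0xa0 R2=0x00 R3=0xed  N=1 Z=0
after  6: R0=0xed R1=0xed R2=0x00 R3=0xed  N=1 Z=0
after  7: R0=0xed R1=0xed R2=0x00 R3=0xed  N=0 Z=1
after  8: R0=0xed R1=0xed R2=0x00 R3=0x00  N=0 Z=1
-- IRQ taken; context saved, return-PC = 9 --

FLAGS = (N=0, Z=1)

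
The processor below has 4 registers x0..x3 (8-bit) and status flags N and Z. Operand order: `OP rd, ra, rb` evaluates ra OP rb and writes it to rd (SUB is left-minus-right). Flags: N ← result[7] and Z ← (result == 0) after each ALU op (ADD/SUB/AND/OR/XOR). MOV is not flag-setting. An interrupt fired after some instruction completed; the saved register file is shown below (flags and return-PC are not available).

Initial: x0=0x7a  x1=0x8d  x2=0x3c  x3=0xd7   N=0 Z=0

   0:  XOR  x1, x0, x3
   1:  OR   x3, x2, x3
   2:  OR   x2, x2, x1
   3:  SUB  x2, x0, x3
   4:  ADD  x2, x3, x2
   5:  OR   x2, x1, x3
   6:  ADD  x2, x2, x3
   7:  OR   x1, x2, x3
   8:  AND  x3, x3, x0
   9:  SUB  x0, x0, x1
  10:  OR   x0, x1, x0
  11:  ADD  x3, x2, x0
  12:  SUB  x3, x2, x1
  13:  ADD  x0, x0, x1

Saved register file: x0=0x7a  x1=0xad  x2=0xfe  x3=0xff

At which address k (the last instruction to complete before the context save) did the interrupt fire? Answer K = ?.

after  0: x0=0x7a x1=0xad x2=0x3c x3=0xd7  N=1 Z=0
after  1: x0=0x7a x1=0xad x2=0x3c x3=0xff  N=1 Z=0
after  2: x0=0x7a x1=0xad x2=0xbd x3=0xff  N=1 Z=0
after  3: x0=0x7a x1=0xad x2=0x7b x3=0xff  N=0 Z=0
after  4: x0=0x7a x1=0xad x2=0x7a x3=0xff  N=0 Z=0
after  5: x0=0x7a x1=0xad x2=0xff x3=0xff  N=1 Z=0
after  6: x0=0x7a x1=0xad x2=0xfe x3=0xff  N=1 Z=0
-- IRQ taken; context saved, return-PC = 7 --

K = 6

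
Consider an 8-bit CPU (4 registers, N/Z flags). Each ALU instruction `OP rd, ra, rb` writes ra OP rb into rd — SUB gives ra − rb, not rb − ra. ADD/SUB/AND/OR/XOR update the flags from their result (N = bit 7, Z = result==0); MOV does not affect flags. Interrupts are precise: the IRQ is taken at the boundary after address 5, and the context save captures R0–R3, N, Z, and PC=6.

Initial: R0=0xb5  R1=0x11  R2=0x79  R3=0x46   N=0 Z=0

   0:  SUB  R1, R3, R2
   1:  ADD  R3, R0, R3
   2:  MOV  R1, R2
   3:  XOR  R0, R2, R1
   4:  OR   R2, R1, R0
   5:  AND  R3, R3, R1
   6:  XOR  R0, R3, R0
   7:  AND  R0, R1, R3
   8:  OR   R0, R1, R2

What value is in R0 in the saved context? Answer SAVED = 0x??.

SAVED = 0x00

after  0: R0=0xb5 R1=0xcd R2=0x79 R3=0x46  N=1 Z=0
after  1: R0=0xb5 R1=0xcd R2=0x79 R3=0xfb  N=1 Z=0
after  2: R0=0xb5 R1=0x79 R2=0x79 R3=0xfb  N=1 Z=0
after  3: R0=0x00 R1=0x79 R2=0x79 R3=0xfb  N=0 Z=1
after  4: R0=0x00 R1=0x79 R2=0x79 R3=0xfb  N=0 Z=0
after  5: R0=0x00 R1=0x79 R2=0x79 R3=0x79  N=0 Z=0
-- IRQ taken; context saved, return-PC = 6 --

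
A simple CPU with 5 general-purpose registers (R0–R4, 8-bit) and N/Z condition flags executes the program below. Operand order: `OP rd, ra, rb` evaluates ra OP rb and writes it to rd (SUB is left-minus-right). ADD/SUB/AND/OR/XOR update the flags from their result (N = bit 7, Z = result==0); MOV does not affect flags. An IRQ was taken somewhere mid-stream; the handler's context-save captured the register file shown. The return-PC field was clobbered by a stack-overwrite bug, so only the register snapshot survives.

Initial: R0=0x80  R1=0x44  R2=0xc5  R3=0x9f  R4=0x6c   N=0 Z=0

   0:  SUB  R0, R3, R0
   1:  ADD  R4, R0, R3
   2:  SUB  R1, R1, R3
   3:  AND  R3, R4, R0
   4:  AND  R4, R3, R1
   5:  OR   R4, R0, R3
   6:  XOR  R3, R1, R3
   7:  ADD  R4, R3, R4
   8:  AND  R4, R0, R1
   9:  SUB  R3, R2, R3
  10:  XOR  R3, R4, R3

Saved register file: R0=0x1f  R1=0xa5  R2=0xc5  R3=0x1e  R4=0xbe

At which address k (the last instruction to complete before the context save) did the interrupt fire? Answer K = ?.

after  0: R0=0x1f R1=0x44 R2=0xc5 R3=0x9f R4=0x6c  N=0 Z=0
after  1: R0=0x1f R1=0x44 R2=0xc5 R3=0x9f R4=0xbe  N=1 Z=0
after  2: R0=0x1f R1=0xa5 R2=0xc5 R3=0x9f R4=0xbe  N=1 Z=0
after  3: R0=0x1f R1=0xa5 R2=0xc5 R3=0x1e R4=0xbe  N=0 Z=0
-- IRQ taken; context saved, return-PC = 4 --

K = 3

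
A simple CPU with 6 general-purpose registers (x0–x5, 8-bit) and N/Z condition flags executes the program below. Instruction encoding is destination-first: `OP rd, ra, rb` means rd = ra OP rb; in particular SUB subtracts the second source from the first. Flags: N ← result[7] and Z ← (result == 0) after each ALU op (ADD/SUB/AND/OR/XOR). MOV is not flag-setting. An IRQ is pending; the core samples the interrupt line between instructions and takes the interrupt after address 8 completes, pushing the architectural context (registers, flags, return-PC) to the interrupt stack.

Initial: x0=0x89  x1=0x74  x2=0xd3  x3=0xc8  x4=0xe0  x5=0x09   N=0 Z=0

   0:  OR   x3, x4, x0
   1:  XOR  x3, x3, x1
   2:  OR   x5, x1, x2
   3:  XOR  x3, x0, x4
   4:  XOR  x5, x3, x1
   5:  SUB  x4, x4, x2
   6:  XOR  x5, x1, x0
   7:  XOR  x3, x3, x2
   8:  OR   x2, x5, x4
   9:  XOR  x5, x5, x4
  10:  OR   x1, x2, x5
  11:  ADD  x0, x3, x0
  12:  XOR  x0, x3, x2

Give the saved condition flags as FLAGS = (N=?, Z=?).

after  0: x0=0x89 x1=0x74 x2=0xd3 x3=0xe9 x4=0xe0 x5=0x09  N=1 Z=0
after  1: x0=0x89 x1=0x74 x2=0xd3 x3=0x9d x4=0xe0 x5=0x09  N=1 Z=0
after  2: x0=0x89 x1=0x74 x2=0xd3 x3=0x9d x4=0xe0 x5=0xf7  N=1 Z=0
after  3: x0=0x89 x1=0x74 x2=0xd3 x3=0x69 x4=0xe0 x5=0xf7  N=0 Z=0
after  4: x0=0x89 x1=0x74 x2=0xd3 x3=0x69 x4=0xe0 x5=0x1d  N=0 Z=0
after  5: x0=0x89 x1=0x74 x2=0xd3 x3=0x69 x4=0x0d x5=0x1d  N=0 Z=0
after  6: x0=0x89 x1=0x74 x2=0xd3 x3=0x69 x4=0x0d x5=0xfd  N=1 Z=0
after  7: x0=0x89 x1=0x74 x2=0xd3 x3=0xba x4=0x0d x5=0xfd  N=1 Z=0
after  8: x0=0x89 x1=0x74 x2=0xfd x3=0xba x4=0x0d x5=0xfd  N=1 Z=0
-- IRQ taken; context saved, return-PC = 9 --

FLAGS = (N=1, Z=0)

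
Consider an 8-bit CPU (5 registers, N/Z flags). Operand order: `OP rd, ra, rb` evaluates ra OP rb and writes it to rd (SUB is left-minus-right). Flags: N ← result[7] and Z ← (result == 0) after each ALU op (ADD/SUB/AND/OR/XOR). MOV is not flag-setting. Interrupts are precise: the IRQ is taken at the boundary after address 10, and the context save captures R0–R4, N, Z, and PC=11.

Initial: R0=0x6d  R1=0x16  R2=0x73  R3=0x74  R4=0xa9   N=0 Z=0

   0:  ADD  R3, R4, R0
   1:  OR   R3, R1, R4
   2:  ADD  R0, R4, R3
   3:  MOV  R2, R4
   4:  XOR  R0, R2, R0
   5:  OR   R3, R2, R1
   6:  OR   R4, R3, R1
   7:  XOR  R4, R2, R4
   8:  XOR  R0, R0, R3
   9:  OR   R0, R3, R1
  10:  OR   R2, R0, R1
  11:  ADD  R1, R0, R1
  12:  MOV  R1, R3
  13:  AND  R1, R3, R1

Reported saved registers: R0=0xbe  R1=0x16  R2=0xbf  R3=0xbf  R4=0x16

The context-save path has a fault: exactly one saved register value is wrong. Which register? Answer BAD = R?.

after  0: R0=0x6d R1=0x16 R2=0x73 R3=0x16 R4=0xa9  N=0 Z=0
after  1: R0=0x6d R1=0x16 R2=0x73 R3=0xbf R4=0xa9  N=1 Z=0
after  2: R0=0x68 R1=0x16 R2=0x73 R3=0xbf R4=0xa9  N=0 Z=0
after  3: R0=0x68 R1=0x16 R2=0xa9 R3=0xbf R4=0xa9  N=0 Z=0
after  4: R0=0xc1 R1=0x16 R2=0xa9 R3=0xbf R4=0xa9  N=1 Z=0
after  5: R0=0xc1 R1=0x16 R2=0xa9 R3=0xbf R4=0xa9  N=1 Z=0
after  6: R0=0xc1 R1=0x16 R2=0xa9 R3=0xbf R4=0xbf  N=1 Z=0
after  7: R0=0xc1 R1=0x16 R2=0xa9 R3=0xbf R4=0x16  N=0 Z=0
after  8: R0=0x7e R1=0x16 R2=0xa9 R3=0xbf R4=0x16  N=0 Z=0
after  9: R0=0xbf R1=0x16 R2=0xa9 R3=0xbf R4=0x16  N=1 Z=0
after 10: R0=0xbf R1=0x16 R2=0xbf R3=0xbf R4=0x16  N=1 Z=0
-- IRQ taken; context saved, return-PC = 11 --
mismatch: R0: reported 0xbe vs actual 0xbf

BAD = R0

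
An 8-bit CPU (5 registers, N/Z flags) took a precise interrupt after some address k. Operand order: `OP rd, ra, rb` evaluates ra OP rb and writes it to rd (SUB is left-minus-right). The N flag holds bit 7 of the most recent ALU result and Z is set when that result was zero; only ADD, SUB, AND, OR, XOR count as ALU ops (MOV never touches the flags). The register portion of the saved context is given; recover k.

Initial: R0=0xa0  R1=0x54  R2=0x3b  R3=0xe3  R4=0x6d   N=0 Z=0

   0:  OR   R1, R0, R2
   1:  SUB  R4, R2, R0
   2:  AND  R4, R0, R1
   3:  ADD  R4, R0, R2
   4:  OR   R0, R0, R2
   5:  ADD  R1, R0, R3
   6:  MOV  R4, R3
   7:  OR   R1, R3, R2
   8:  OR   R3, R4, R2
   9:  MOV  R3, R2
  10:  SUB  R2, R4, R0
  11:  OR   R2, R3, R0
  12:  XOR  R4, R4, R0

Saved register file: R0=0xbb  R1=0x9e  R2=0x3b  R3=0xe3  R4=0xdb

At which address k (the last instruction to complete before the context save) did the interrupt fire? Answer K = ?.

K = 5

after  0: R0=0xa0 R1=0xbb R2=0x3b R3=0xe3 R4=0x6d  N=1 Z=0
after  1: R0=0xa0 R1=0xbb R2=0x3b R3=0xe3 R4=0x9b  N=1 Z=0
after  2: R0=0xa0 R1=0xbb R2=0x3b R3=0xe3 R4=0xa0  N=1 Z=0
after  3: R0=0xa0 R1=0xbb R2=0x3b R3=0xe3 R4=0xdb  N=1 Z=0
after  4: R0=0xbb R1=0xbb R2=0x3b R3=0xe3 R4=0xdb  N=1 Z=0
after  5: R0=0xbb R1=0x9e R2=0x3b R3=0xe3 R4=0xdb  N=1 Z=0
-- IRQ taken; context saved, return-PC = 6 --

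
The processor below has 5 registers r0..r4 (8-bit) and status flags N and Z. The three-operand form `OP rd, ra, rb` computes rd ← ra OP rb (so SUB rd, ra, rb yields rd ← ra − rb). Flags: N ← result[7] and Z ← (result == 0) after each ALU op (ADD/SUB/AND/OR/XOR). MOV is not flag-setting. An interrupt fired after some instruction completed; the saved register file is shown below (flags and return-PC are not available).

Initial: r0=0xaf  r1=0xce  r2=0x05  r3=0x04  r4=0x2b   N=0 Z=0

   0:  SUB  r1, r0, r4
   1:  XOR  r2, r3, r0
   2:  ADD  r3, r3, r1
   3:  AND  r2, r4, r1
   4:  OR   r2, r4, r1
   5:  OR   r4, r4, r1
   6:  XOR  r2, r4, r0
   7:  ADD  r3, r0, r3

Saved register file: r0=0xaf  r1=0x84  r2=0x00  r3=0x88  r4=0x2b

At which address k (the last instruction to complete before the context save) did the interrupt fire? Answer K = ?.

K = 3

after  0: r0=0xaf r1=0x84 r2=0x05 r3=0x04 r4=0x2b  N=1 Z=0
after  1: r0=0xaf r1=0x84 r2=0xab r3=0x04 r4=0x2b  N=1 Z=0
after  2: r0=0xaf r1=0x84 r2=0xab r3=0x88 r4=0x2b  N=1 Z=0
after  3: r0=0xaf r1=0x84 r2=0x00 r3=0x88 r4=0x2b  N=0 Z=1
-- IRQ taken; context saved, return-PC = 4 --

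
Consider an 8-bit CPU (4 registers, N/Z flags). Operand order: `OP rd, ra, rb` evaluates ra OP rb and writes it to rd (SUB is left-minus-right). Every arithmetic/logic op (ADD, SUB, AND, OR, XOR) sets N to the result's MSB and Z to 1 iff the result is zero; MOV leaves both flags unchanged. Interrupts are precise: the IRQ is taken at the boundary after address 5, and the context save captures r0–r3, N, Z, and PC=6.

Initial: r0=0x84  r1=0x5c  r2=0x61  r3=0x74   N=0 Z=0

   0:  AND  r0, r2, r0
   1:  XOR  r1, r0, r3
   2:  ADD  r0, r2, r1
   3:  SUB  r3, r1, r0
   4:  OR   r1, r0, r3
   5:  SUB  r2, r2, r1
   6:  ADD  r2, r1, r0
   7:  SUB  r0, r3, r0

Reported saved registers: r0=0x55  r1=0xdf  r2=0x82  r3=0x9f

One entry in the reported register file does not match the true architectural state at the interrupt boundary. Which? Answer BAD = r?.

after  0: r0=0x00 r1=0x5c r2=0x61 r3=0x74  N=0 Z=1
after  1: r0=0x00 r1=0x74 r2=0x61 r3=0x74  N=0 Z=0
after  2: r0=0xd5 r1=0x74 r2=0x61 r3=0x74  N=1 Z=0
after  3: r0=0xd5 r1=0x74 r2=0x61 r3=0x9f  N=1 Z=0
after  4: r0=0xd5 r1=0xdf r2=0x61 r3=0x9f  N=1 Z=0
after  5: r0=0xd5 r1=0xdf r2=0x82 r3=0x9f  N=1 Z=0
-- IRQ taken; context saved, return-PC = 6 --
mismatch: r0: reported 0x55 vs actual 0xd5

BAD = r0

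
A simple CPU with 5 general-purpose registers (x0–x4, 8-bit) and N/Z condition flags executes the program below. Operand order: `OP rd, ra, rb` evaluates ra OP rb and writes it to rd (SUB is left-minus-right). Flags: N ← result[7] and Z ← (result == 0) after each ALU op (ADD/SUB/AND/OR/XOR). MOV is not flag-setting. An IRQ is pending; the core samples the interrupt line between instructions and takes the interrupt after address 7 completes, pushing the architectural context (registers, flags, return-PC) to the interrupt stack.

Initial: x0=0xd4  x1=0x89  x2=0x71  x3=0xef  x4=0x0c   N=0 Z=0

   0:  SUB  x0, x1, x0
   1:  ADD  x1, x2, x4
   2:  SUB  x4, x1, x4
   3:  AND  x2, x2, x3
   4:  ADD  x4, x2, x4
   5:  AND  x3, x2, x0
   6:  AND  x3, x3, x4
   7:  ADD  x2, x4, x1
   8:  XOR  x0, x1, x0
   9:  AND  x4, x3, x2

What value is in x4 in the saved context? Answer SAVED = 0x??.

after  0: x0=0xb5 x1=0x89 x2=0x71 x3=0xef x4=0x0c  N=1 Z=0
after  1: x0=0xb5 x1=0x7d x2=0x71 x3=0xef x4=0x0c  N=0 Z=0
after  2: x0=0xb5 x1=0x7d x2=0x71 x3=0xef x4=0x71  N=0 Z=0
after  3: x0=0xb5 x1=0x7d x2=0x61 x3=0xef x4=0x71  N=0 Z=0
after  4: x0=0xb5 x1=0x7d x2=0x61 x3=0xef x4=0xd2  N=1 Z=0
after  5: x0=0xb5 x1=0x7d x2=0x61 x3=0x21 x4=0xd2  N=0 Z=0
after  6: x0=0xb5 x1=0x7d x2=0x61 x3=0x00 x4=0xd2  N=0 Z=1
after  7: x0=0xb5 x1=0x7d x2=0x4f x3=0x00 x4=0xd2  N=0 Z=0
-- IRQ taken; context saved, return-PC = 8 --

SAVED = 0xd2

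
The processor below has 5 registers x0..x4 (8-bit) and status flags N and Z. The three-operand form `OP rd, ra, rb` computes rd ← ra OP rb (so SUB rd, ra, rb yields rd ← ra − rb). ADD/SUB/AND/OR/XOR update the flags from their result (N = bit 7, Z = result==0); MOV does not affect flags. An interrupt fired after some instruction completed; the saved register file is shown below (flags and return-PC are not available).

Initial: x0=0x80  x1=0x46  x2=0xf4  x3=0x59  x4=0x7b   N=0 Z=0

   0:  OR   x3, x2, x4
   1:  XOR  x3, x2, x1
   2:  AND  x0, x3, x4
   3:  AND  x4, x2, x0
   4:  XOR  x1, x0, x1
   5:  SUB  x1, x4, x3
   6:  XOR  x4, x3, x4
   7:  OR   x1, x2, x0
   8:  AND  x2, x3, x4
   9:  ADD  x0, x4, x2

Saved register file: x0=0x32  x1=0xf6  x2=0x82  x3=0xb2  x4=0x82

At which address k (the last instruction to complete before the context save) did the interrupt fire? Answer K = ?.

after  0: x0=0x80 x1=0x46 x2=0xf4 x3=0xff x4=0x7b  N=1 Z=0
after  1: x0=0x80 x1=0x46 x2=0xf4 x3=0xb2 x4=0x7b  N=1 Z=0
after  2: x0=0x32 x1=0x46 x2=0xf4 x3=0xb2 x4=0x7b  N=0 Z=0
after  3: x0=0x32 x1=0x46 x2=0xf4 x3=0xb2 x4=0x30  N=0 Z=0
after  4: x0=0x32 x1=0x74 x2=0xf4 x3=0xb2 x4=0x30  N=0 Z=0
after  5: x0=0x32 x1=0x7e x2=0xf4 x3=0xb2 x4=0x30  N=0 Z=0
after  6: x0=0x32 x1=0x7e x2=0xf4 x3=0xb2 x4=0x82  N=1 Z=0
after  7: x0=0x32 x1=0xf6 x2=0xf4 x3=0xb2 x4=0x82  N=1 Z=0
after  8: x0=0x32 x1=0xf6 x2=0x82 x3=0xb2 x4=0x82  N=1 Z=0
-- IRQ taken; context saved, return-PC = 9 --

K = 8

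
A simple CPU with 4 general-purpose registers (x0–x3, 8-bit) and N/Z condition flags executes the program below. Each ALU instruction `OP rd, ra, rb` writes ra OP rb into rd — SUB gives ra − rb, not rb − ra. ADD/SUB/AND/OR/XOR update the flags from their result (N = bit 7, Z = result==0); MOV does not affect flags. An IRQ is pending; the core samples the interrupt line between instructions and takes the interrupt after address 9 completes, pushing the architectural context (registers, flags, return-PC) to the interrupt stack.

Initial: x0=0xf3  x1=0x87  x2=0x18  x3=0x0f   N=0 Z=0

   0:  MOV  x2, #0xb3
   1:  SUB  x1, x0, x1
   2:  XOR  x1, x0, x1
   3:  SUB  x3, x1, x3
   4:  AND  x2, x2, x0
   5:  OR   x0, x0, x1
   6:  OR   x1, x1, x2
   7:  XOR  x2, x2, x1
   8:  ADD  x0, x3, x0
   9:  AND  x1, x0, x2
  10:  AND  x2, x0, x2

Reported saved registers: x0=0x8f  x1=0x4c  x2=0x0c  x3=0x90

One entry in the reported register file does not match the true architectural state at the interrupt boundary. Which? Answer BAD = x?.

after  0: x0=0xf3 x1=0x87 x2=0xb3 x3=0x0f  N=0 Z=0
after  1: x0=0xf3 x1=0x6c x2=0xb3 x3=0x0f  N=0 Z=0
after  2: x0=0xf3 x1=0x9f x2=0xb3 x3=0x0f  N=1 Z=0
after  3: x0=0xf3 x1=0x9f x2=0xb3 x3=0x90  N=1 Z=0
after  4: x0=0xf3 x1=0x9f x2=0xb3 x3=0x90  N=1 Z=0
after  5: x0=0xff x1=0x9f x2=0xb3 x3=0x90  N=1 Z=0
after  6: x0=0xff x1=0xbf x2=0xb3 x3=0x90  N=1 Z=0
after  7: x0=0xff x1=0xbf x2=0x0c x3=0x90  N=0 Z=0
after  8: x0=0x8f x1=0xbf x2=0x0c x3=0x90  N=1 Z=0
after  9: x0=0x8f x1=0x0c x2=0x0c x3=0x90  N=0 Z=0
-- IRQ taken; context saved, return-PC = 10 --
mismatch: x1: reported 0x4c vs actual 0x0c

BAD = x1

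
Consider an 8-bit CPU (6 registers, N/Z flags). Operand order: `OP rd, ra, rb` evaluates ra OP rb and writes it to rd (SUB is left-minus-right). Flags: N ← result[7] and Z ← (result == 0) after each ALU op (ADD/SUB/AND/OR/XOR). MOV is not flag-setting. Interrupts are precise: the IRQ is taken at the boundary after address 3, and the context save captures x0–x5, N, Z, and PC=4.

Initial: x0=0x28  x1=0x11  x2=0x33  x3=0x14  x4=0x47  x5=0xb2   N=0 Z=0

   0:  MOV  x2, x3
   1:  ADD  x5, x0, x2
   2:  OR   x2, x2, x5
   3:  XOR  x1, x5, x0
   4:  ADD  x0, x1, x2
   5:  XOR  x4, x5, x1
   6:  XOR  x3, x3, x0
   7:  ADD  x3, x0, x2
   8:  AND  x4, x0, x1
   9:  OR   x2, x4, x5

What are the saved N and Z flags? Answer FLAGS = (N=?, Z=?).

FLAGS = (N=0, Z=0)

after  0: x0=0x28 x1=0x11 x2=0x14 x3=0x14 x4=0x47 x5=0xb2  N=0 Z=0
after  1: x0=0x28 x1=0x11 x2=0x14 x3=0x14 x4=0x47 x5=0x3c  N=0 Z=0
after  2: x0=0x28 x1=0x11 x2=0x3c x3=0x14 x4=0x47 x5=0x3c  N=0 Z=0
after  3: x0=0x28 x1=0x14 x2=0x3c x3=0x14 x4=0x47 x5=0x3c  N=0 Z=0
-- IRQ taken; context saved, return-PC = 4 --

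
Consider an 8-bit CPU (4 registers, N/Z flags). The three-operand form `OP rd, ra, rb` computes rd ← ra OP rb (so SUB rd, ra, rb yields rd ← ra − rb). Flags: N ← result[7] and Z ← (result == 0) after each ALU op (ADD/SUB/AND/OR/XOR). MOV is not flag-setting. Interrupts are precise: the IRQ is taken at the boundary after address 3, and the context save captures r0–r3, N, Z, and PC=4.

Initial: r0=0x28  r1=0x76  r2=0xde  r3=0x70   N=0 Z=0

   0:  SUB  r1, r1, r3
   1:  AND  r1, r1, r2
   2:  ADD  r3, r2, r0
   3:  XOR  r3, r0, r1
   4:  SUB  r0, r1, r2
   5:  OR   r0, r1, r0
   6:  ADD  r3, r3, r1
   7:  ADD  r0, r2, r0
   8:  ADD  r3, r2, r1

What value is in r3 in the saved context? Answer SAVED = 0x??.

after  0: r0=0x28 r1=0x06 r2=0xde r3=0x70  N=0 Z=0
after  1: r0=0x28 r1=0x06 r2=0xde r3=0x70  N=0 Z=0
after  2: r0=0x28 r1=0x06 r2=0xde r3=0x06  N=0 Z=0
after  3: r0=0x28 r1=0x06 r2=0xde r3=0x2e  N=0 Z=0
-- IRQ taken; context saved, return-PC = 4 --

SAVED = 0x2e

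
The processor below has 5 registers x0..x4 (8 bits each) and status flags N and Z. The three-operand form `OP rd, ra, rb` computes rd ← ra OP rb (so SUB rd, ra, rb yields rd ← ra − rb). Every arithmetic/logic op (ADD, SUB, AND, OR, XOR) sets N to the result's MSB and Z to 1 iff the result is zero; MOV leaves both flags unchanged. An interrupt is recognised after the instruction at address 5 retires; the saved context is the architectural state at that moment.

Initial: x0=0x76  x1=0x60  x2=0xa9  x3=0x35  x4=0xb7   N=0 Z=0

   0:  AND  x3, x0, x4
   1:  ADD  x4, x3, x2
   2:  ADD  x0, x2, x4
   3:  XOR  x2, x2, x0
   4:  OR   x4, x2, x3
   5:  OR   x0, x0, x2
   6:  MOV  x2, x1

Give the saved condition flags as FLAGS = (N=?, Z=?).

after  0: x0=0x76 x1=0x60 x2=0xa9 x3=0x36 x4=0xb7  N=0 Z=0
after  1: x0=0x76 x1=0x60 x2=0xa9 x3=0x36 x4=0xdf  N=1 Z=0
after  2: x0=0x88 x1=0x60 x2=0xa9 x3=0x36 x4=0xdf  N=1 Z=0
after  3: x0=0x88 x1=0x60 x2=0x21 x3=0x36 x4=0xdf  N=0 Z=0
after  4: x0=0x88 x1=0x60 x2=0x21 x3=0x36 x4=0x37  N=0 Z=0
after  5: x0=0xa9 x1=0x60 x2=0x21 x3=0x36 x4=0x37  N=1 Z=0
-- IRQ taken; context saved, return-PC = 6 --

FLAGS = (N=1, Z=0)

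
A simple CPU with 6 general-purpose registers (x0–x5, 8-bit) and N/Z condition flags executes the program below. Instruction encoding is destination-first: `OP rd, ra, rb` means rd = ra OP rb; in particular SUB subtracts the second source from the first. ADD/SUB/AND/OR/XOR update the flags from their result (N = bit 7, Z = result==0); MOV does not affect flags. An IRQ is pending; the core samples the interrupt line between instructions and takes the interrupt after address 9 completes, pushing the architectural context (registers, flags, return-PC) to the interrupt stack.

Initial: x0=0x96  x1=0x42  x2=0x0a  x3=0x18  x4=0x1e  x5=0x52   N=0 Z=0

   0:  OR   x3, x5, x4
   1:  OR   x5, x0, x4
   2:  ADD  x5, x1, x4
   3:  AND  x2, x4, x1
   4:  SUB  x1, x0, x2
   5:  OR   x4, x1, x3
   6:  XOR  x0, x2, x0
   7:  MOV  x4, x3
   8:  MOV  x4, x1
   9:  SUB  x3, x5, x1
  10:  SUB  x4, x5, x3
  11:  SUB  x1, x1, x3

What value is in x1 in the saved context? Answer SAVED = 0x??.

after  0: x0=0x96 x1=0x42 x2=0x0a x3=0x5e x4=0x1e x5=0x52  N=0 Z=0
after  1: x0=0x96 x1=0x42 x2=0x0a x3=0x5e x4=0x1e x5=0x9e  N=1 Z=0
after  2: x0=0x96 x1=0x42 x2=0x0a x3=0x5e x4=0x1e x5=0x60  N=0 Z=0
after  3: x0=0x96 x1=0x42 x2=0x02 x3=0x5e x4=0x1e x5=0x60  N=0 Z=0
after  4: x0=0x96 x1=0x94 x2=0x02 x3=0x5e x4=0x1e x5=0x60  N=1 Z=0
after  5: x0=0x96 x1=0x94 x2=0x02 x3=0x5e x4=0xde x5=0x60  N=1 Z=0
after  6: x0=0x94 x1=0x94 x2=0x02 x3=0x5e x4=0xde x5=0x60  N=1 Z=0
after  7: x0=0x94 x1=0x94 x2=0x02 x3=0x5e x4=0x5e x5=0x60  N=1 Z=0
after  8: x0=0x94 x1=0x94 x2=0x02 x3=0x5e x4=0x94 x5=0x60  N=1 Z=0
after  9: x0=0x94 x1=0x94 x2=0x02 x3=0xcc x4=0x94 x5=0x60  N=1 Z=0
-- IRQ taken; context saved, return-PC = 10 --

SAVED = 0x94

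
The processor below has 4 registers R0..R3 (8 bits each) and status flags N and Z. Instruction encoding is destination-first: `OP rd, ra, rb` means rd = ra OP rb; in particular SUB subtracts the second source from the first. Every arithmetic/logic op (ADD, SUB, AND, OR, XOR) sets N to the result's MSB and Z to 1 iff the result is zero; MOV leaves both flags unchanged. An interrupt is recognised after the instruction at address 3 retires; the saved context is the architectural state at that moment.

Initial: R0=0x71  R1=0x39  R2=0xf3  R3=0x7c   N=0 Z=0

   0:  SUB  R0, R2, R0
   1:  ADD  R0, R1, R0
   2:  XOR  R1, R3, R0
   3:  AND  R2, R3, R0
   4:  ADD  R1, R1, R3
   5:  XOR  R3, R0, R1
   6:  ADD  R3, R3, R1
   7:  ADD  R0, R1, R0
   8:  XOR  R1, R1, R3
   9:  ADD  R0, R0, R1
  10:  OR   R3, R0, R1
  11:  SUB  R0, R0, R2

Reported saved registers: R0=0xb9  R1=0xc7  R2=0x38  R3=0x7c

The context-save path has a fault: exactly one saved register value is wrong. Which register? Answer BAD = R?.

after  0: R0=0x82 R1=0x39 R2=0xf3 R3=0x7c  N=1 Z=0
after  1: R0=0xbb R1=0x39 R2=0xf3 R3=0x7c  N=1 Z=0
after  2: R0=0xbb R1=0xc7 R2=0xf3 R3=0x7c  N=1 Z=0
after  3: R0=0xbb R1=0xc7 R2=0x38 R3=0x7c  N=0 Z=0
-- IRQ taken; context saved, return-PC = 4 --
mismatch: R0: reported 0xb9 vs actual 0xbb

BAD = R0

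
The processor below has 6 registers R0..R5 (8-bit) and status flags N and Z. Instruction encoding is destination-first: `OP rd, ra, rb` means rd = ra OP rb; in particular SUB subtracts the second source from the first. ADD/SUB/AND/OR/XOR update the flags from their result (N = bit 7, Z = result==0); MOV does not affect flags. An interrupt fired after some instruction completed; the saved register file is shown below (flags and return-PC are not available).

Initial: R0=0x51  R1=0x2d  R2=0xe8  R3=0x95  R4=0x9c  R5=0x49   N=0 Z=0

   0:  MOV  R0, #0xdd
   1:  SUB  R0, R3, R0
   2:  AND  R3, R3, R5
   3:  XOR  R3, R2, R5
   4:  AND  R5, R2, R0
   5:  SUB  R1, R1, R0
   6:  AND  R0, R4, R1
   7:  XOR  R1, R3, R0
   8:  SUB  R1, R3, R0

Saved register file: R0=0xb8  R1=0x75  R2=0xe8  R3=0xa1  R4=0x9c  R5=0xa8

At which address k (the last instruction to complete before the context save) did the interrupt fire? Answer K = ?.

K = 5

after  0: R0=0xdd R1=0x2d R2=0xe8 R3=0x95 R4=0x9c R5=0x49  N=0 Z=0
after  1: R0=0xb8 R1=0x2d R2=0xe8 R3=0x95 R4=0x9c R5=0x49  N=1 Z=0
after  2: R0=0xb8 R1=0x2d R2=0xe8 R3=0x01 R4=0x9c R5=0x49  N=0 Z=0
after  3: R0=0xb8 R1=0x2d R2=0xe8 R3=0xa1 R4=0x9c R5=0x49  N=1 Z=0
after  4: R0=0xb8 R1=0x2d R2=0xe8 R3=0xa1 R4=0x9c R5=0xa8  N=1 Z=0
after  5: R0=0xb8 R1=0x75 R2=0xe8 R3=0xa1 R4=0x9c R5=0xa8  N=0 Z=0
-- IRQ taken; context saved, return-PC = 6 --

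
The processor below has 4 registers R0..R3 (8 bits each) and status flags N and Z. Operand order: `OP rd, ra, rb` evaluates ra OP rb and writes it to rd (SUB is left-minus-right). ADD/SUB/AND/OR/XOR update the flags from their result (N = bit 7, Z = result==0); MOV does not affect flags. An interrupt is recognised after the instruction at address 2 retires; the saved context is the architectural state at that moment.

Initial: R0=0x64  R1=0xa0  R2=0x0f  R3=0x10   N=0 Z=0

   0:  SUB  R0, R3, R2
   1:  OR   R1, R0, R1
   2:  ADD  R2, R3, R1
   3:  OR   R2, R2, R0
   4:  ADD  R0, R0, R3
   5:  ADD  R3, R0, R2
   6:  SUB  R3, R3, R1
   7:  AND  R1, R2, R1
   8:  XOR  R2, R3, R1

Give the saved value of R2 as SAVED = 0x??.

SAVED = 0xb1

after  0: R0=0x01 R1=0xa0 R2=0x0f R3=0x10  N=0 Z=0
after  1: R0=0x01 R1=0xa1 R2=0x0f R3=0x10  N=1 Z=0
after  2: R0=0x01 R1=0xa1 R2=0xb1 R3=0x10  N=1 Z=0
-- IRQ taken; context saved, return-PC = 3 --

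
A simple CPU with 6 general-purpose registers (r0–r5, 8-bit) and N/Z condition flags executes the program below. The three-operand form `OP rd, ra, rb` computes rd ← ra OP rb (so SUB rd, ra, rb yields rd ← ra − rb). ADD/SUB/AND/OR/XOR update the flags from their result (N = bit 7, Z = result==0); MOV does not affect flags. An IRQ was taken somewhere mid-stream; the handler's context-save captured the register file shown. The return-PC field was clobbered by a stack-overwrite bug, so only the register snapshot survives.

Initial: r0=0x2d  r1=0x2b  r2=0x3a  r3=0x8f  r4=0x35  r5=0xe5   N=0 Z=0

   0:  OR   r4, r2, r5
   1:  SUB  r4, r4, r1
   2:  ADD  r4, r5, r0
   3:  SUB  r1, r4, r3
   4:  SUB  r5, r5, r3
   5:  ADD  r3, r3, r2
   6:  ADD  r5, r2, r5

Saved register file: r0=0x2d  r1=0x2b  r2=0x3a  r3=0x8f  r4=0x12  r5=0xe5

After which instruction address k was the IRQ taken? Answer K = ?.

after  0: r0=0x2d r1=0x2b r2=0x3a r3=0x8f r4=0xff r5=0xe5  N=1 Z=0
after  1: r0=0x2d r1=0x2b r2=0x3a r3=0x8f r4=0xd4 r5=0xe5  N=1 Z=0
after  2: r0=0x2d r1=0x2b r2=0x3a r3=0x8f r4=0x12 r5=0xe5  N=0 Z=0
-- IRQ taken; context saved, return-PC = 3 --

K = 2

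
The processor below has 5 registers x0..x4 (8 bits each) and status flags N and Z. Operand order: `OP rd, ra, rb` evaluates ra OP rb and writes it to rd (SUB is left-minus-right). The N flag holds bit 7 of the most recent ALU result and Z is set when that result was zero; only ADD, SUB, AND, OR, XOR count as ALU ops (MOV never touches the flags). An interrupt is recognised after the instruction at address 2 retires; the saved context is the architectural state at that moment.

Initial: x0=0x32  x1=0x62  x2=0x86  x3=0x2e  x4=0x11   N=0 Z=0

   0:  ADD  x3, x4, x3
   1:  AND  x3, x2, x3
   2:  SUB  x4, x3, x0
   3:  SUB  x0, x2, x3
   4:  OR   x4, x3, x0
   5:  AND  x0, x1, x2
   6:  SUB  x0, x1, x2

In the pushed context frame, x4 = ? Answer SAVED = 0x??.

SAVED = 0xd4

after  0: x0=0x32 x1=0x62 x2=0x86 x3=0x3f x4=0x11  N=0 Z=0
after  1: x0=0x32 x1=0x62 x2=0x86 x3=0x06 x4=0x11  N=0 Z=0
after  2: x0=0x32 x1=0x62 x2=0x86 x3=0x06 x4=0xd4  N=1 Z=0
-- IRQ taken; context saved, return-PC = 3 --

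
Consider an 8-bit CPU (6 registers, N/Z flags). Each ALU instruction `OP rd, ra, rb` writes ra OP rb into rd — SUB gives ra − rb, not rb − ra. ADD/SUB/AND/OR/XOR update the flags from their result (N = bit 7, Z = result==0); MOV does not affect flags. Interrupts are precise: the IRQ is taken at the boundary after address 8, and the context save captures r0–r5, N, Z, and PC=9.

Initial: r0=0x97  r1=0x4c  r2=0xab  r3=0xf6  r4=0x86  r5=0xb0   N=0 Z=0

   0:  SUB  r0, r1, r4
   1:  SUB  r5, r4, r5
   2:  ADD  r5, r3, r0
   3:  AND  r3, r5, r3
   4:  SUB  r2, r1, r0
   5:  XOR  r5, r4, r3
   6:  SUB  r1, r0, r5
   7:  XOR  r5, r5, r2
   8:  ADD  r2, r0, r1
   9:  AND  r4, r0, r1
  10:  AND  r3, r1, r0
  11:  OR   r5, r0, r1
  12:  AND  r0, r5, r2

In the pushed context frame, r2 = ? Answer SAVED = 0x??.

after  0: r0=0xc6 r1=0x4c r2=0xab r3=0xf6 r4=0x86 r5=0xb0  N=1 Z=0
after  1: r0=0xc6 r1=0x4c r2=0xab r3=0xf6 r4=0x86 r5=0xd6  N=1 Z=0
after  2: r0=0xc6 r1=0x4c r2=0xab r3=0xf6 r4=0x86 r5=0xbc  N=1 Z=0
after  3: r0=0xc6 r1=0x4c r2=0xab r3=0xb4 r4=0x86 r5=0xbc  N=1 Z=0
after  4: r0=0xc6 r1=0x4c r2=0x86 r3=0xb4 r4=0x86 r5=0xbc  N=1 Z=0
after  5: r0=0xc6 r1=0x4c r2=0x86 r3=0xb4 r4=0x86 r5=0x32  N=0 Z=0
after  6: r0=0xc6 r1=0x94 r2=0x86 r3=0xb4 r4=0x86 r5=0x32  N=1 Z=0
after  7: r0=0xc6 r1=0x94 r2=0x86 r3=0xb4 r4=0x86 r5=0xb4  N=1 Z=0
after  8: r0=0xc6 r1=0x94 r2=0x5a r3=0xb4 r4=0x86 r5=0xb4  N=0 Z=0
-- IRQ taken; context saved, return-PC = 9 --

SAVED = 0x5a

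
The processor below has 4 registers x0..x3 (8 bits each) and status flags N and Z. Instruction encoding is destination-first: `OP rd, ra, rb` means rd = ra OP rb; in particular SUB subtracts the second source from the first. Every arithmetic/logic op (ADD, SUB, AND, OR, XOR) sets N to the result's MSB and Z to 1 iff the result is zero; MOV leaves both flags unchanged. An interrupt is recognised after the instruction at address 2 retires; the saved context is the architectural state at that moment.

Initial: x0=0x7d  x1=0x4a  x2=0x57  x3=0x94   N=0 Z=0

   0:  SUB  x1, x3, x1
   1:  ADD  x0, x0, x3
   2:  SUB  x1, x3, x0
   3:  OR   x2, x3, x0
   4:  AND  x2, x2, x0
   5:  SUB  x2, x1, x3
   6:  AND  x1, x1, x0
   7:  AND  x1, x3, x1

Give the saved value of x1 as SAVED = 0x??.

SAVED = 0x83

after  0: x0=0x7d x1=0x4a x2=0x57 x3=0x94  N=0 Z=0
after  1: x0=0x11 x1=0x4a x2=0x57 x3=0x94  N=0 Z=0
after  2: x0=0x11 x1=0x83 x2=0x57 x3=0x94  N=1 Z=0
-- IRQ taken; context saved, return-PC = 3 --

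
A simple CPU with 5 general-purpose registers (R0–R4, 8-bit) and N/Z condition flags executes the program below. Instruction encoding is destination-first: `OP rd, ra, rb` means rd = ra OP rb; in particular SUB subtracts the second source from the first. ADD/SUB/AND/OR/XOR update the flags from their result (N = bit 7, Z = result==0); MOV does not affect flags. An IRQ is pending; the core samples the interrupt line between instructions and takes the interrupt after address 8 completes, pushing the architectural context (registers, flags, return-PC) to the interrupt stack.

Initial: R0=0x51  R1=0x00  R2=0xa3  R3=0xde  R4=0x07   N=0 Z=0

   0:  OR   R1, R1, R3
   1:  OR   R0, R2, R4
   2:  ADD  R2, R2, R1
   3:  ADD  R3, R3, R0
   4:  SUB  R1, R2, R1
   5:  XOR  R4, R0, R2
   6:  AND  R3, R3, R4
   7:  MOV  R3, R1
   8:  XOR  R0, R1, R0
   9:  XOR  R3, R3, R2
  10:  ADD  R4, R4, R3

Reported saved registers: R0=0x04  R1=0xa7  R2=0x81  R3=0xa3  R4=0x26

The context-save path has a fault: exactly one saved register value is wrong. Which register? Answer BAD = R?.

BAD = R1

after  0: R0=0x51 R1=0xde R2=0xa3 R3=0xde R4=0x07  N=1 Z=0
after  1: R0=0xa7 R1=0xde R2=0xa3 R3=0xde R4=0x07  N=1 Z=0
after  2: R0=0xa7 R1=0xde R2=0x81 R3=0xde R4=0x07  N=1 Z=0
after  3: R0=0xa7 R1=0xde R2=0x81 R3=0x85 R4=0x07  N=1 Z=0
after  4: R0=0xa7 R1=0xa3 R2=0x81 R3=0x85 R4=0x07  N=1 Z=0
after  5: R0=0xa7 R1=0xa3 R2=0x81 R3=0x85 R4=0x26  N=0 Z=0
after  6: R0=0xa7 R1=0xa3 R2=0x81 R3=0x04 R4=0x26  N=0 Z=0
after  7: R0=0xa7 R1=0xa3 R2=0x81 R3=0xa3 R4=0x26  N=0 Z=0
after  8: R0=0x04 R1=0xa3 R2=0x81 R3=0xa3 R4=0x26  N=0 Z=0
-- IRQ taken; context saved, return-PC = 9 --
mismatch: R1: reported 0xa7 vs actual 0xa3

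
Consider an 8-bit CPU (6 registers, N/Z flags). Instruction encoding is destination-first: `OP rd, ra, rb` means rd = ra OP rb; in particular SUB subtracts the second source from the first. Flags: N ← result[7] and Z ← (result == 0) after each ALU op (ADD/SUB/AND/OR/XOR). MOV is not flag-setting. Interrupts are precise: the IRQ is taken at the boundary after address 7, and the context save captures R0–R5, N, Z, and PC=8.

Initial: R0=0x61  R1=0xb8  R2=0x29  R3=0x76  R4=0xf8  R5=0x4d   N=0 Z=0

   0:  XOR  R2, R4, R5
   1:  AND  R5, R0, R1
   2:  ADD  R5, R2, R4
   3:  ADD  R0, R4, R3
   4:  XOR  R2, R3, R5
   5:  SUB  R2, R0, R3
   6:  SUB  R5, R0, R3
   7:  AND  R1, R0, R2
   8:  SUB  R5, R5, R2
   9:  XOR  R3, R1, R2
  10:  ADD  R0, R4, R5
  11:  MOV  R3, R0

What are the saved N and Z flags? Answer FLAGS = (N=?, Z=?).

FLAGS = (N=0, Z=0)

after  0: R0=0x61 R1=0xb8 R2=0xb5 R3=0x76 R4=0xf8 R5=0x4d  N=1 Z=0
after  1: R0=0x61 R1=0xb8 R2=0xb5 R3=0x76 R4=0xf8 R5=0x20  N=0 Z=0
after  2: R0=0x61 R1=0xb8 R2=0xb5 R3=0x76 R4=0xf8 R5=0xad  N=1 Z=0
after  3: R0=0x6e R1=0xb8 R2=0xb5 R3=0x76 R4=0xf8 R5=0xad  N=0 Z=0
after  4: R0=0x6e R1=0xb8 R2=0xdb R3=0x76 R4=0xf8 R5=0xad  N=1 Z=0
after  5: R0=0x6e R1=0xb8 R2=0xf8 R3=0x76 R4=0xf8 R5=0xad  N=1 Z=0
after  6: R0=0x6e R1=0xb8 R2=0xf8 R3=0x76 R4=0xf8 R5=0xf8  N=1 Z=0
after  7: R0=0x6e R1=0x68 R2=0xf8 R3=0x76 R4=0xf8 R5=0xf8  N=0 Z=0
-- IRQ taken; context saved, return-PC = 8 --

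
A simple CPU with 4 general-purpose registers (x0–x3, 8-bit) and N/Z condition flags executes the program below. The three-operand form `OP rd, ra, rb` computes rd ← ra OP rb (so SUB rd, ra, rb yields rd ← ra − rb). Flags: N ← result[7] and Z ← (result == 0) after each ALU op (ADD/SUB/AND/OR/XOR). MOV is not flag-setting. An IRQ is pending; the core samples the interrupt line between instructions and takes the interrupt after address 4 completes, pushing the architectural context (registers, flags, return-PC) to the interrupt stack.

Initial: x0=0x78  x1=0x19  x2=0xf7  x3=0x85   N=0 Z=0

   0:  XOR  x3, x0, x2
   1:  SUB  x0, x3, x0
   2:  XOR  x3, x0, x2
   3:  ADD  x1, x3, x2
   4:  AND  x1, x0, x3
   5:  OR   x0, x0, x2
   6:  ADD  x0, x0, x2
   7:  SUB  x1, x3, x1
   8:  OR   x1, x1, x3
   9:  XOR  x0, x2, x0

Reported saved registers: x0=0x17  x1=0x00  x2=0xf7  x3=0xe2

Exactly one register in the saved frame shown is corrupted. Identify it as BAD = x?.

after  0: x0=0x78 x1=0x19 x2=0xf7 x3=0x8f  N=1 Z=0
after  1: x0=0x17 x1=0x19 x2=0xf7 x3=0x8f  N=0 Z=0
after  2: x0=0x17 x1=0x19 x2=0xf7 x3=0xe0  N=1 Z=0
after  3: x0=0x17 x1=0xd7 x2=0xf7 x3=0xe0  N=1 Z=0
after  4: x0=0x17 x1=0x00 x2=0xf7 x3=0xe0  N=0 Z=1
-- IRQ taken; context saved, return-PC = 5 --
mismatch: x3: reported 0xe2 vs actual 0xe0

BAD = x3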